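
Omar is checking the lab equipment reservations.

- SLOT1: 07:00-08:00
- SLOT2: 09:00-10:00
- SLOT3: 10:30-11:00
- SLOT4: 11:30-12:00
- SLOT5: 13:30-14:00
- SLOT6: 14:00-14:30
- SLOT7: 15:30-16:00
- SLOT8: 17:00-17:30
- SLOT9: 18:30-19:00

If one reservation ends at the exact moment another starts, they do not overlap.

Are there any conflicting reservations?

No

Sorted by start: SLOT1, SLOT2, SLOT3, SLOT4, SLOT5, SLOT6, SLOT7, SLOT8, SLOT9.
SLOT2 starts after SLOT1 ends — done with SLOT1.
SLOT3 starts after SLOT2 ends — done with SLOT2.
SLOT4 starts after SLOT3 ends — done with SLOT3.
SLOT5 starts after SLOT4 ends — done with SLOT4.
SLOT6 starts exactly when SLOT5 ends (back-to-back, no overlap) — done with SLOT5.
SLOT7 starts after SLOT6 ends — done with SLOT6.
SLOT8 starts after SLOT7 ends — done with SLOT7.
SLOT9 starts after SLOT8 ends.
Every pair is clear; the schedule has no overlaps.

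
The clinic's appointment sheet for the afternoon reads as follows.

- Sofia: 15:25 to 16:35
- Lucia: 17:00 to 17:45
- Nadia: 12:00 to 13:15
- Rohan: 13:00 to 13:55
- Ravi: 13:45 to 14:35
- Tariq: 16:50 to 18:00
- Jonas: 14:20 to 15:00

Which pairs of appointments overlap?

Jonas & Ravi, Lucia & Tariq, Nadia & Rohan, Ravi & Rohan

Sorted by start: Nadia, Rohan, Ravi, Jonas, Sofia, Tariq, Lucia.
Rohan starts before Nadia ends → Nadia and Rohan overlap.
Ravi starts after Nadia ends, so nothing later overlaps Nadia either.
Ravi starts before Rohan ends → Rohan and Ravi overlap.
Jonas starts after Rohan ends, so nothing later overlaps Rohan either.
Jonas starts before Ravi ends → Ravi and Jonas overlap.
Sofia starts after Ravi ends, so nothing later overlaps Ravi either.
Sofia starts after Jonas ends, so nothing later overlaps Jonas either.
Tariq starts after Sofia ends, so nothing later overlaps Sofia either.
Lucia starts before Tariq ends → Tariq and Lucia overlap.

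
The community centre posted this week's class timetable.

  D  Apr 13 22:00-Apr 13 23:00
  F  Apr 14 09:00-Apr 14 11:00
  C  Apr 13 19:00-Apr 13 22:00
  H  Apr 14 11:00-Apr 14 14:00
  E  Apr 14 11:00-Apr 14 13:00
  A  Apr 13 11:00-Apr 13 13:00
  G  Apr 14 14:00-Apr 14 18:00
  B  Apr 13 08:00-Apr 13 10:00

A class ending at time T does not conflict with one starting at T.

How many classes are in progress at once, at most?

Sort all start/end points and keep a running count:
Apr 13 08:00 start B → 1
Apr 13 10:00 end B → 0
Apr 13 11:00 start A → 1
Apr 13 13:00 end A → 0
Apr 13 19:00 start C → 1
Apr 13 22:00 end C → 0
Apr 13 22:00 start D → 1
Apr 13 23:00 end D → 0
Apr 14 09:00 start F → 1
Apr 14 11:00 end F → 0
Apr 14 11:00 start E → 1
Apr 14 11:00 start H → 2
Apr 14 13:00 end E → 1
Apr 14 14:00 end H → 0
Apr 14 14:00 start G → 1
Apr 14 18:00 end G → 0
Peak is 2, at Apr 14 11:00 (E, H).

2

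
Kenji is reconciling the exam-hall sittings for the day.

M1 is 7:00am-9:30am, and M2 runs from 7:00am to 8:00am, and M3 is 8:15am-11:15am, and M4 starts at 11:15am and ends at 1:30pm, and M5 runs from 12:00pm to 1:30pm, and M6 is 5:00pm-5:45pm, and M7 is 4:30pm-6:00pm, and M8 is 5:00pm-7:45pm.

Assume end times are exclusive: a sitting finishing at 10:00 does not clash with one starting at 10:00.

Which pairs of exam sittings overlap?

M1 & M2, M1 & M3, M4 & M5, M6 & M7, M6 & M8, M7 & M8

Check each pair: they overlap iff neither finishes before the other starts.
Sorted by start: M1, M2, M3, M4, M5, M7, M6, M8.
M2 starts before M1 ends → M1 and M2 overlap.
M3 starts before M1 ends → M1 and M3 overlap.
M4 starts after M1 ends — done with M1.
M3 starts after M2 ends — done with M2.
M4 starts exactly when M3 ends (back-to-back, no overlap) — done with M3.
M5 starts before M4 ends → M4 and M5 overlap.
M7 starts after M4 ends — done with M4.
M7 starts after M5 ends — done with M5.
M6 starts before M7 ends → M7 and M6 overlap.
M8 starts before M7 ends → M7 and M8 overlap.
M8 starts before M6 ends → M6 and M8 overlap.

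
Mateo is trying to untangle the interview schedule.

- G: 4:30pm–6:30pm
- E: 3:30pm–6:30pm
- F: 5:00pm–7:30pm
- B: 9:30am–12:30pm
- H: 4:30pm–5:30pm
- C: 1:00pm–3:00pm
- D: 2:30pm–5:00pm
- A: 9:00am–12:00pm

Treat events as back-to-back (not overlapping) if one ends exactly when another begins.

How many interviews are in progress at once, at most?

4

Walk through starts and ends in time order (an end at T is processed before a start at T):
9:00am start A → 1
9:30am start B → 2
12:00pm end A → 1
12:30pm end B → 0
1:00pm start C → 1
2:30pm start D → 2
3:00pm end C → 1
3:30pm start E → 2
4:30pm start G → 3
4:30pm start H → 4
5:00pm end D → 3
5:00pm start F → 4
5:30pm end H → 3
6:30pm end E → 2
6:30pm end G → 1
7:30pm end F → 0
Peak is 4, at 4:30pm (D, E, G, H).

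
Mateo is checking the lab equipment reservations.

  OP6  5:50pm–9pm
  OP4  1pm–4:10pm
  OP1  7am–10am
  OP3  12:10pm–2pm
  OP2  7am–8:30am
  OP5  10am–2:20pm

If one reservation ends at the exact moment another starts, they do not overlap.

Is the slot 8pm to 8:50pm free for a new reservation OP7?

OP1: ends 10am at or before OP7 starts 8pm → clear.
OP2: ends 8:30am at or before OP7 starts 8pm → clear.
OP5: ends 2:20pm at or before OP7 starts 8pm → clear.
OP3: ends 2pm at or before OP7 starts 8pm → clear.
OP4: ends 4:10pm at or before OP7 starts 8pm → clear.
OP6: starts 5:50pm before OP7 ends 8:50pm, and ends 9pm after OP7 starts 8pm → overlap.
OP7 overlaps OP6.

No — it overlaps OP6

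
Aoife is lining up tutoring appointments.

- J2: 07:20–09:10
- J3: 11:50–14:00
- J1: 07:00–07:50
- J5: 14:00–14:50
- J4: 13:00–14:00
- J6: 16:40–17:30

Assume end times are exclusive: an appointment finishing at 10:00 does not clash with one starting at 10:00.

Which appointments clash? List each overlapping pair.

Check each pair: they overlap iff neither finishes before the other starts.
Sorted by start: J1, J2, J3, J4, J5, J6.
J2 starts before J1 ends → J1 and J2 overlap.
J3 starts after J1 ends, so J1 has no further overlaps.
J3 starts after J2 ends, so J2 has no further overlaps.
J4 starts before J3 ends → J3 and J4 overlap.
J5 starts exactly when J3 ends (back-to-back, no overlap), so J3 has no further overlaps.
J5 starts exactly when J4 ends (back-to-back, no overlap), so J4 has no further overlaps.
J6 starts after J5 ends.

J1 & J2, J3 & J4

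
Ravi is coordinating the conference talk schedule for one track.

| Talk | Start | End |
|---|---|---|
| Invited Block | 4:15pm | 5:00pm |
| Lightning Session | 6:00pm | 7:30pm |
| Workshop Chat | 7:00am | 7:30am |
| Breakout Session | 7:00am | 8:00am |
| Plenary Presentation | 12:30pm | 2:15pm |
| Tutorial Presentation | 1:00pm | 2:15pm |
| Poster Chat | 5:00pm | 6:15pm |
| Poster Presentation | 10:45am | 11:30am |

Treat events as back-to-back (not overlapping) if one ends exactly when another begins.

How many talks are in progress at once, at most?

Sort all start/end points and keep a running count:
7:00am start Breakout Session → 1
7:00am start Workshop Chat → 2
7:30am end Workshop Chat → 1
8:00am end Breakout Session → 0
10:45am start Poster Presentation → 1
11:30am end Poster Presentation → 0
12:30pm start Plenary Presentation → 1
1:00pm start Tutorial Presentation → 2
2:15pm end Plenary Presentation → 1
2:15pm end Tutorial Presentation → 0
4:15pm start Invited Block → 1
5:00pm end Invited Block → 0
5:00pm start Poster Chat → 1
6:00pm start Lightning Session → 2
6:15pm end Poster Chat → 1
7:30pm end Lightning Session → 0
Peak is 2, at 7:00am (Breakout Session, Workshop Chat).

2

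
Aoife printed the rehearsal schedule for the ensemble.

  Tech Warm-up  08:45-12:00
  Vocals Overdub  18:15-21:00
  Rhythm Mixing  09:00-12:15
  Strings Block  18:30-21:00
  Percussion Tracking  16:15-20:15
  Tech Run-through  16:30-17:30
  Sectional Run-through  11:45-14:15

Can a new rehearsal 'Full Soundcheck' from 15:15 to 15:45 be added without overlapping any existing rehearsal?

Yes — the slot is free

Tech Warm-up: ends 12:00 at or before Full Soundcheck starts 15:15 → clear.
Rhythm Mixing: ends 12:15 at or before Full Soundcheck starts 15:15 → clear.
Sectional Run-through: ends 14:15 at or before Full Soundcheck starts 15:15 → clear.
Percussion Tracking: starts 16:15 at or after Full Soundcheck ends 15:45 → clear.
Tech Run-through: starts 16:30 at or after Full Soundcheck ends 15:45 → clear.
Vocals Overdub: starts 18:15 at or after Full Soundcheck ends 15:45 → clear.
Strings Block: starts 18:30 at or after Full Soundcheck ends 15:45 → clear.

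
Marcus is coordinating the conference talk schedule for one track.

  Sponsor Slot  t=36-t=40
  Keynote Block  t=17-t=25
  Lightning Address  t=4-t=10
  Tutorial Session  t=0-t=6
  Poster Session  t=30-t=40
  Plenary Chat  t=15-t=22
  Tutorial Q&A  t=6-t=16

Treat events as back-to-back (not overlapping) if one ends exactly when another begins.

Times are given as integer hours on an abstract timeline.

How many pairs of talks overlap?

Sorted by start: Tutorial Session, Lightning Address, Tutorial Q&A, Plenary Chat, Keynote Block, Poster Session, Sponsor Slot.
Lightning Address starts before Tutorial Session ends → Tutorial Session and Lightning Address overlap.
Tutorial Q&A starts exactly when Tutorial Session ends (back-to-back, no overlap); Tutorial Session is clear from here.
Tutorial Q&A starts before Lightning Address ends → Lightning Address and Tutorial Q&A overlap.
Plenary Chat starts after Lightning Address ends; Lightning Address is clear from here.
Plenary Chat starts before Tutorial Q&A ends → Tutorial Q&A and Plenary Chat overlap.
Keynote Block starts after Tutorial Q&A ends; Tutorial Q&A is clear from here.
Keynote Block starts before Plenary Chat ends → Plenary Chat and Keynote Block overlap.
Poster Session starts after Plenary Chat ends; Plenary Chat is clear from here.
Poster Session starts after Keynote Block ends; Keynote Block is clear from here.
Sponsor Slot starts before Poster Session ends → Poster Session and Sponsor Slot overlap.
Overlapping pairs: Keynote Block & Plenary Chat, Lightning Address & Tutorial Q&A, Lightning Address & Tutorial Session, Plenary Chat & Tutorial Q&A, Poster Session & Sponsor Slot — 5 in total.

5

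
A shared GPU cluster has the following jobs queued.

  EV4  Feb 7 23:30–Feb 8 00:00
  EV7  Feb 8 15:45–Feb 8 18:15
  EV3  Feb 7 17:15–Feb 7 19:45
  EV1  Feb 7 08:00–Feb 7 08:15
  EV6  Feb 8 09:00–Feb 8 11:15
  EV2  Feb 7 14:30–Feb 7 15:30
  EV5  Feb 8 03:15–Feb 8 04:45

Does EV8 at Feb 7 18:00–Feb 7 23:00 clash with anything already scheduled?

EV1: ends Feb 7 08:15 at or before EV8 starts Feb 7 18:00 → clear.
EV2: ends Feb 7 15:30 at or before EV8 starts Feb 7 18:00 → clear.
EV3: starts Feb 7 17:15 before EV8 ends Feb 7 23:00, and ends Feb 7 19:45 after EV8 starts Feb 7 18:00 → overlap.
EV4: starts Feb 7 23:30 at or after EV8 ends Feb 7 23:00 → clear.
EV5: starts Feb 8 03:15 at or after EV8 ends Feb 7 23:00 → clear.
EV6: starts Feb 8 09:00 at or after EV8 ends Feb 7 23:00 → clear.
EV7: starts Feb 8 15:45 at or after EV8 ends Feb 7 23:00 → clear.
EV8 overlaps EV3.

Yes — it overlaps EV3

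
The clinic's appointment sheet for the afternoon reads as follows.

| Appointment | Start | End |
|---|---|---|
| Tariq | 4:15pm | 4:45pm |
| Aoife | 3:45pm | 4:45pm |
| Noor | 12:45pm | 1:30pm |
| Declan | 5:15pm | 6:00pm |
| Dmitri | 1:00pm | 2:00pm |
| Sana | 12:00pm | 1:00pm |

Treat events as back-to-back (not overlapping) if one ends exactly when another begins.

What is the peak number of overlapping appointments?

2

Walk through starts and ends in time order (an end at T is processed before a start at T):
12:00pm start Sana → 1
12:45pm start Noor → 2
1:00pm end Sana → 1
1:00pm start Dmitri → 2
1:30pm end Noor → 1
2:00pm end Dmitri → 0
3:45pm start Aoife → 1
4:15pm start Tariq → 2
4:45pm end Aoife → 1
4:45pm end Tariq → 0
5:15pm start Declan → 1
6:00pm end Declan → 0
Peak is 2, at 12:45pm (Noor, Sana).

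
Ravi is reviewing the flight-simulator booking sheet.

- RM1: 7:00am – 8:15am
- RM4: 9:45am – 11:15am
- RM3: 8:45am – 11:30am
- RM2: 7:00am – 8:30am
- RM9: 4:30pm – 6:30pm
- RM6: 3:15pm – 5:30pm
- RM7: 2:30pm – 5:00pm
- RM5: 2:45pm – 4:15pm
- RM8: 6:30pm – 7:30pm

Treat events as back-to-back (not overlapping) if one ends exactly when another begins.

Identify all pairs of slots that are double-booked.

RM1 & RM2, RM3 & RM4, RM5 & RM6, RM5 & RM7, RM6 & RM7, RM6 & RM9, RM7 & RM9

Sorted by start: RM1, RM2, RM3, RM4, RM7, RM5, RM6, RM9, RM8.
RM2 starts before RM1 ends → RM1 and RM2 overlap.
RM3 starts after RM1 ends, so RM1 has no further overlaps.
RM3 starts after RM2 ends, so RM2 has no further overlaps.
RM4 starts before RM3 ends → RM3 and RM4 overlap.
RM7 starts after RM3 ends, so RM3 has no further overlaps.
RM7 starts after RM4 ends, so RM4 has no further overlaps.
RM5 starts before RM7 ends → RM7 and RM5 overlap.
RM6 starts before RM7 ends → RM7 and RM6 overlap.
RM9 starts before RM7 ends → RM7 and RM9 overlap.
RM8 starts after RM7 ends.
RM6 starts before RM5 ends → RM5 and RM6 overlap.
RM9 starts after RM5 ends, so RM5 has no further overlaps.
RM9 starts before RM6 ends → RM6 and RM9 overlap.
RM8 starts after RM6 ends.
RM8 starts exactly when RM9 ends (back-to-back, no overlap).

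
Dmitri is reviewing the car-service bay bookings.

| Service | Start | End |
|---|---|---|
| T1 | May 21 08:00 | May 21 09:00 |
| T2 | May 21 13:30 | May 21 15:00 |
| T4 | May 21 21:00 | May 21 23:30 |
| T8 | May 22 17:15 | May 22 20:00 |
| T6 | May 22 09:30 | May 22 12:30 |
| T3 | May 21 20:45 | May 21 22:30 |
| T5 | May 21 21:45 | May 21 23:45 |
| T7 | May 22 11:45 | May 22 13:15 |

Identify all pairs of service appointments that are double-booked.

T3 & T4, T3 & T5, T4 & T5, T6 & T7

Sorted by start: T1, T2, T3, T4, T5, T6, T7, T8.
T2 starts after T1 ends, so nothing later overlaps T1 either.
T3 starts after T2 ends, so nothing later overlaps T2 either.
T4 starts before T3 ends → T3 and T4 overlap.
T5 starts before T3 ends → T3 and T5 overlap.
T6 starts after T3 ends, so nothing later overlaps T3 either.
T5 starts before T4 ends → T4 and T5 overlap.
T6 starts after T4 ends, so nothing later overlaps T4 either.
T6 starts after T5 ends, so nothing later overlaps T5 either.
T7 starts before T6 ends → T6 and T7 overlap.
T8 starts after T6 ends.
T8 starts after T7 ends.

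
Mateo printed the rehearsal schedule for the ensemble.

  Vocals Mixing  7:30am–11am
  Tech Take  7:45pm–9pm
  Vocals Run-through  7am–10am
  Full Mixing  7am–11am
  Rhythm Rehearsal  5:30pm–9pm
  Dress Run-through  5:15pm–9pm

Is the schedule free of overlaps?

Sorted by start: Full Mixing, Vocals Run-through, Vocals Mixing, Dress Run-through, Rhythm Rehearsal, Tech Take.
Vocals Run-through starts before Full Mixing ends → Full Mixing and Vocals Run-through overlap.
That's a conflict, so the schedule is not conflict-free.

No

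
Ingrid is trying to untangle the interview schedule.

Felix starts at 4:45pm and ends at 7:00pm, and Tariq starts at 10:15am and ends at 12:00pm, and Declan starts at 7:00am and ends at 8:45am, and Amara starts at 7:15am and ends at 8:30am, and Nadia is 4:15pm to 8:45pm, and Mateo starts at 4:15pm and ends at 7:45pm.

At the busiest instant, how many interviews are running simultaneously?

3

Sort all start/end points and keep a running count:
7:00am start Declan → 1
7:15am start Amara → 2
8:30am end Amara → 1
8:45am end Declan → 0
10:15am start Tariq → 1
12:00pm end Tariq → 0
4:15pm start Mateo → 1
4:15pm start Nadia → 2
4:45pm start Felix → 3
7:00pm end Felix → 2
7:45pm end Mateo → 1
8:45pm end Nadia → 0
Peak is 3, at 4:45pm (Felix, Mateo, Nadia).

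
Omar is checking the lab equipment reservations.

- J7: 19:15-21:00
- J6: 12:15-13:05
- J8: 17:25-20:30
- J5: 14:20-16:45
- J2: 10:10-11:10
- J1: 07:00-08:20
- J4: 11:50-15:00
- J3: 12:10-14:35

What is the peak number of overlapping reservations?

Sort all start/end points and keep a running count:
07:00 start J1 → 1
08:20 end J1 → 0
10:10 start J2 → 1
11:10 end J2 → 0
11:50 start J4 → 1
12:10 start J3 → 2
12:15 start J6 → 3
13:05 end J6 → 2
14:20 start J5 → 3
14:35 end J3 → 2
15:00 end J4 → 1
16:45 end J5 → 0
17:25 start J8 → 1
19:15 start J7 → 2
20:30 end J8 → 1
21:00 end J7 → 0
Peak is 3, at 12:15 (J3, J4, J6).

3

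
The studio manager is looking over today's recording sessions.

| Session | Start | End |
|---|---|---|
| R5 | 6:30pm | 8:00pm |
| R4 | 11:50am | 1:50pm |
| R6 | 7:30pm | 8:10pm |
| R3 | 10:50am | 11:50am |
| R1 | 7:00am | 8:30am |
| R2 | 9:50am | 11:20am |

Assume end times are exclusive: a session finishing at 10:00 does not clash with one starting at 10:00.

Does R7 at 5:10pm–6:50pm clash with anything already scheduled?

Yes — it overlaps R5

R1: ends 8:30am at or before R7 starts 5:10pm → clear.
R2: ends 11:20am at or before R7 starts 5:10pm → clear.
R3: ends 11:50am at or before R7 starts 5:10pm → clear.
R4: ends 1:50pm at or before R7 starts 5:10pm → clear.
R5: starts 6:30pm before R7 ends 6:50pm, and ends 8:00pm after R7 starts 5:10pm → overlap.
R6: starts 7:30pm at or after R7 ends 6:50pm → clear.
R7 overlaps R5.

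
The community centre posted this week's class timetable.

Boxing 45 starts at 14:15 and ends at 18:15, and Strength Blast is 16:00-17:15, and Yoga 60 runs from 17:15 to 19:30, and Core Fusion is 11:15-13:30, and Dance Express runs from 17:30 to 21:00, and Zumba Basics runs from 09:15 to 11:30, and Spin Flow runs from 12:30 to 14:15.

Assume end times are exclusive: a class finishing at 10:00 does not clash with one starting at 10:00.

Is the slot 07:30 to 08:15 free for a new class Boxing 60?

Zumba Basics: starts 09:15 at or after Boxing 60 ends 08:15 → clear.
Core Fusion: starts 11:15 at or after Boxing 60 ends 08:15 → clear.
Spin Flow: starts 12:30 at or after Boxing 60 ends 08:15 → clear.
Boxing 45: starts 14:15 at or after Boxing 60 ends 08:15 → clear.
Strength Blast: starts 16:00 at or after Boxing 60 ends 08:15 → clear.
Yoga 60: starts 17:15 at or after Boxing 60 ends 08:15 → clear.
Dance Express: starts 17:30 at or after Boxing 60 ends 08:15 → clear.

Yes — the slot is free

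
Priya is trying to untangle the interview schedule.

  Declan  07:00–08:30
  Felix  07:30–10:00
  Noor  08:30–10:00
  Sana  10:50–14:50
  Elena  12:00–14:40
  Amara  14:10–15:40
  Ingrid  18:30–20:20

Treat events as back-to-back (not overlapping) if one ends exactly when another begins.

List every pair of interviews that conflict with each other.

Sorted by start: Declan, Felix, Noor, Sana, Elena, Amara, Ingrid.
Felix starts before Declan ends → Declan and Felix overlap.
Noor starts exactly when Declan ends (back-to-back, no overlap), so nothing later overlaps Declan either.
Noor starts before Felix ends → Felix and Noor overlap.
Sana starts after Felix ends, so nothing later overlaps Felix either.
Sana starts after Noor ends, so nothing later overlaps Noor either.
Elena starts before Sana ends → Sana and Elena overlap.
Amara starts before Sana ends → Sana and Amara overlap.
Ingrid starts after Sana ends.
Amara starts before Elena ends → Elena and Amara overlap.
Ingrid starts after Elena ends.
Ingrid starts after Amara ends.

Amara & Elena, Amara & Sana, Declan & Felix, Elena & Sana, Felix & Noor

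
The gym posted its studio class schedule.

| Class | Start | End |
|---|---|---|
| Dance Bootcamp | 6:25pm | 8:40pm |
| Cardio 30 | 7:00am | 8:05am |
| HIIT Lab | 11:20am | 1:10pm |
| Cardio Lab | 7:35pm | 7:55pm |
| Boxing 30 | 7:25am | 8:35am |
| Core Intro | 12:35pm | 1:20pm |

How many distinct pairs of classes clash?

3

Sorted by start: Cardio 30, Boxing 30, HIIT Lab, Core Intro, Dance Bootcamp, Cardio Lab.
Boxing 30 starts before Cardio 30 ends → Cardio 30 and Boxing 30 overlap.
HIIT Lab starts after Cardio 30 ends — done with Cardio 30.
HIIT Lab starts after Boxing 30 ends — done with Boxing 30.
Core Intro starts before HIIT Lab ends → HIIT Lab and Core Intro overlap.
Dance Bootcamp starts after HIIT Lab ends — done with HIIT Lab.
Dance Bootcamp starts after Core Intro ends — done with Core Intro.
Cardio Lab starts before Dance Bootcamp ends → Dance Bootcamp and Cardio Lab overlap.
Overlapping pairs: Boxing 30 & Cardio 30, Cardio Lab & Dance Bootcamp, Core Intro & HIIT Lab — 3 in total.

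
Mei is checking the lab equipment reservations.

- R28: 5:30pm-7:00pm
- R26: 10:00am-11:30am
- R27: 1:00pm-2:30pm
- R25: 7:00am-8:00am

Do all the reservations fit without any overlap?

Sorted by start: R25, R26, R27, R28.
R26 starts after R25 ends — done with R25.
R27 starts after R26 ends — done with R26.
R28 starts after R27 ends.
Every pair is clear; the schedule has no overlaps.

Yes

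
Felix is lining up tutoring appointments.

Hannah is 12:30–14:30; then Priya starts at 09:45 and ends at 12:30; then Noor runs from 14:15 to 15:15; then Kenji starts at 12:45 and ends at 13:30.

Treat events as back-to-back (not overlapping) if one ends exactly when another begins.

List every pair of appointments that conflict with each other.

Hannah & Kenji, Hannah & Noor

Sorted by start: Priya, Hannah, Kenji, Noor.
Hannah starts exactly when Priya ends (back-to-back, no overlap), so Priya has no further overlaps.
Kenji starts before Hannah ends → Hannah and Kenji overlap.
Noor starts before Hannah ends → Hannah and Noor overlap.
Noor starts after Kenji ends.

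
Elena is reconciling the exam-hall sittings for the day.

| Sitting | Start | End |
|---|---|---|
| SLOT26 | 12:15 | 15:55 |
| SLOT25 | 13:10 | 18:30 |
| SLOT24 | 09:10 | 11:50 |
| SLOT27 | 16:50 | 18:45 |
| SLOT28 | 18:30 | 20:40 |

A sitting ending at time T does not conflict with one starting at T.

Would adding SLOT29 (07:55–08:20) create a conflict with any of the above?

No — it doesn't clash with anything

SLOT24: starts 09:10 at or after SLOT29 ends 08:20 → clear.
SLOT26: starts 12:15 at or after SLOT29 ends 08:20 → clear.
SLOT25: starts 13:10 at or after SLOT29 ends 08:20 → clear.
SLOT27: starts 16:50 at or after SLOT29 ends 08:20 → clear.
SLOT28: starts 18:30 at or after SLOT29 ends 08:20 → clear.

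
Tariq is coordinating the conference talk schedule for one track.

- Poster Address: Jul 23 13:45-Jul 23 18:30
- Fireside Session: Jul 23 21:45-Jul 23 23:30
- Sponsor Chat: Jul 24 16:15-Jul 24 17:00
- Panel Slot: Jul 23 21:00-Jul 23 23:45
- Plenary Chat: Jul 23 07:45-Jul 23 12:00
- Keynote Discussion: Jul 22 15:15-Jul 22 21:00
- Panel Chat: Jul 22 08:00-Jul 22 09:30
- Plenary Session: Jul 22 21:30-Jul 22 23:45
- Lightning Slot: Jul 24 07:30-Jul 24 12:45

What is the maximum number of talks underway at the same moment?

Sort all start/end points and keep a running count:
Jul 22 08:00 start Panel Chat → 1
Jul 22 09:30 end Panel Chat → 0
Jul 22 15:15 start Keynote Discussion → 1
Jul 22 21:00 end Keynote Discussion → 0
Jul 22 21:30 start Plenary Session → 1
Jul 22 23:45 end Plenary Session → 0
Jul 23 07:45 start Plenary Chat → 1
Jul 23 12:00 end Plenary Chat → 0
Jul 23 13:45 start Poster Address → 1
Jul 23 18:30 end Poster Address → 0
Jul 23 21:00 start Panel Slot → 1
Jul 23 21:45 start Fireside Session → 2
Jul 23 23:30 end Fireside Session → 1
Jul 23 23:45 end Panel Slot → 0
Jul 24 07:30 start Lightning Slot → 1
Jul 24 12:45 end Lightning Slot → 0
Jul 24 16:15 start Sponsor Chat → 1
Jul 24 17:00 end Sponsor Chat → 0
Peak is 2, at Jul 23 21:45 (Fireside Session, Panel Slot).

2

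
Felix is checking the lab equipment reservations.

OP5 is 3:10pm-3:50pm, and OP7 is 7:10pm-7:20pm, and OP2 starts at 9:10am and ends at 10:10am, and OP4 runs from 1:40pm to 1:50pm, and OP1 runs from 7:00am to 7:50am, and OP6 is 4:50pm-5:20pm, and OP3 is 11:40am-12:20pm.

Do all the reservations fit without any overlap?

Yes

Sorted by start: OP1, OP2, OP3, OP4, OP5, OP6, OP7.
OP2 starts after OP1 ends; OP1 is clear from here.
OP3 starts after OP2 ends; OP2 is clear from here.
OP4 starts after OP3 ends; OP3 is clear from here.
OP5 starts after OP4 ends; OP4 is clear from here.
OP6 starts after OP5 ends; OP5 is clear from here.
OP7 starts after OP6 ends.
Every pair is clear; the schedule has no overlaps.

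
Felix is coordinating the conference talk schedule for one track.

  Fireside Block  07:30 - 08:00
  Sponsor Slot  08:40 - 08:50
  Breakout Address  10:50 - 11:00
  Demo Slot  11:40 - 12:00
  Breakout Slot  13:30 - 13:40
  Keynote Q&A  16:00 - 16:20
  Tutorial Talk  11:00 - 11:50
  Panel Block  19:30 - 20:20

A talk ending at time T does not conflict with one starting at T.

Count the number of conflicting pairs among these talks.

1

Sorted by start: Fireside Block, Sponsor Slot, Breakout Address, Tutorial Talk, Demo Slot, Breakout Slot, Keynote Q&A, Panel Block.
Sponsor Slot starts after Fireside Block ends, so nothing later overlaps Fireside Block either.
Breakout Address starts after Sponsor Slot ends, so nothing later overlaps Sponsor Slot either.
Tutorial Talk starts exactly when Breakout Address ends (back-to-back, no overlap), so nothing later overlaps Breakout Address either.
Demo Slot starts before Tutorial Talk ends → Tutorial Talk and Demo Slot overlap.
Breakout Slot starts after Tutorial Talk ends, so nothing later overlaps Tutorial Talk either.
Breakout Slot starts after Demo Slot ends, so nothing later overlaps Demo Slot either.
Keynote Q&A starts after Breakout Slot ends, so nothing later overlaps Breakout Slot either.
Panel Block starts after Keynote Q&A ends.
Overlapping pairs: Demo Slot & Tutorial Talk — 1 in total.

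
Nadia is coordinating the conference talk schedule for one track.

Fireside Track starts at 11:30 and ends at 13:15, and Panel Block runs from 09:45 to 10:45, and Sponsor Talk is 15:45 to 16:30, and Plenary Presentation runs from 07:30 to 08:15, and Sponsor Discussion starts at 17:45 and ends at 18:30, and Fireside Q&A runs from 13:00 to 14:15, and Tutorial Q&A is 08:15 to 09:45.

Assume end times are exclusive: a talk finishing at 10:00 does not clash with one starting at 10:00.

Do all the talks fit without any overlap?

Sorted by start: Plenary Presentation, Tutorial Q&A, Panel Block, Fireside Track, Fireside Q&A, Sponsor Talk, Sponsor Discussion.
Tutorial Q&A starts exactly when Plenary Presentation ends (back-to-back, no overlap), so nothing later overlaps Plenary Presentation either.
Panel Block starts exactly when Tutorial Q&A ends (back-to-back, no overlap), so nothing later overlaps Tutorial Q&A either.
Fireside Track starts after Panel Block ends, so nothing later overlaps Panel Block either.
Fireside Q&A starts before Fireside Track ends → Fireside Track and Fireside Q&A overlap.
That's a conflict, so the schedule is not conflict-free.

No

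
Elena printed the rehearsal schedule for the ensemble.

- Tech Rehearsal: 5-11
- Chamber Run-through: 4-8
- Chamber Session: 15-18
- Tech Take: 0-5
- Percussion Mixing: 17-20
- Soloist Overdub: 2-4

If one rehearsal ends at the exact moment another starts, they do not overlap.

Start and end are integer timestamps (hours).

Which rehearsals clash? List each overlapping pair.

Chamber Run-through & Tech Rehearsal, Chamber Run-through & Tech Take, Chamber Session & Percussion Mixing, Soloist Overdub & Tech Take

Check each pair: they overlap iff neither finishes before the other starts.
Sorted by start: Tech Take, Soloist Overdub, Chamber Run-through, Tech Rehearsal, Chamber Session, Percussion Mixing.
Soloist Overdub starts before Tech Take ends → Tech Take and Soloist Overdub overlap.
Chamber Run-through starts before Tech Take ends → Tech Take and Chamber Run-through overlap.
Tech Rehearsal starts exactly when Tech Take ends (back-to-back, no overlap), so nothing later overlaps Tech Take either.
Chamber Run-through starts exactly when Soloist Overdub ends (back-to-back, no overlap), so nothing later overlaps Soloist Overdub either.
Tech Rehearsal starts before Chamber Run-through ends → Chamber Run-through and Tech Rehearsal overlap.
Chamber Session starts after Chamber Run-through ends, so nothing later overlaps Chamber Run-through either.
Chamber Session starts after Tech Rehearsal ends, so nothing later overlaps Tech Rehearsal either.
Percussion Mixing starts before Chamber Session ends → Chamber Session and Percussion Mixing overlap.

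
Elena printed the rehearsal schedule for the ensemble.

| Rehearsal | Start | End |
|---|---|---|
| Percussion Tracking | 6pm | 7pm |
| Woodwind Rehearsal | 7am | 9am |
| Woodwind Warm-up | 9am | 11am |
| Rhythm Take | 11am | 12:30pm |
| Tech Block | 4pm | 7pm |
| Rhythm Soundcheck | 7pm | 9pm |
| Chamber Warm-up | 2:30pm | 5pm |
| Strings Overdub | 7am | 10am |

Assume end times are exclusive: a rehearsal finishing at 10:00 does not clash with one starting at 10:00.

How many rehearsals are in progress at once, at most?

Sort all start/end points and keep a running count:
7am start Strings Overdub → 1
7am start Woodwind Rehearsal → 2
9am end Woodwind Rehearsal → 1
9am start Woodwind Warm-up → 2
10am end Strings Overdub → 1
11am end Woodwind Warm-up → 0
11am start Rhythm Take → 1
12:30pm end Rhythm Take → 0
2:30pm start Chamber Warm-up → 1
4pm start Tech Block → 2
5pm end Chamber Warm-up → 1
6pm start Percussion Tracking → 2
7pm end Percussion Tracking → 1
7pm end Tech Block → 0
7pm start Rhythm Soundcheck → 1
9pm end Rhythm Soundcheck → 0
Peak is 2, at 7am (Strings Overdub, Woodwind Rehearsal).

2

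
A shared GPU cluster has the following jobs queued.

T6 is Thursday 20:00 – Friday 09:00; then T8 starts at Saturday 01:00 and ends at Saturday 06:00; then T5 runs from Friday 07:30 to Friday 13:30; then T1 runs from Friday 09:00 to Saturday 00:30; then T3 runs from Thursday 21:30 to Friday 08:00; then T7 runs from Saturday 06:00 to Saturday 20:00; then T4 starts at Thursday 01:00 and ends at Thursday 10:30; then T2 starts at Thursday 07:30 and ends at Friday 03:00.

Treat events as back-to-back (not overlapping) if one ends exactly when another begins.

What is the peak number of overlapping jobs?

Walk through starts and ends in time order (an end at T is processed before a start at T):
Thursday 01:00 start T4 → 1
Thursday 07:30 start T2 → 2
Thursday 10:30 end T4 → 1
Thursday 20:00 start T6 → 2
Thursday 21:30 start T3 → 3
Friday 03:00 end T2 → 2
Friday 07:30 start T5 → 3
Friday 08:00 end T3 → 2
Friday 09:00 end T6 → 1
Friday 09:00 start T1 → 2
Friday 13:30 end T5 → 1
Saturday 00:30 end T1 → 0
Saturday 01:00 start T8 → 1
Saturday 06:00 end T8 → 0
Saturday 06:00 start T7 → 1
Saturday 20:00 end T7 → 0
Peak is 3, at Thursday 21:30 (T2, T3, T6).

3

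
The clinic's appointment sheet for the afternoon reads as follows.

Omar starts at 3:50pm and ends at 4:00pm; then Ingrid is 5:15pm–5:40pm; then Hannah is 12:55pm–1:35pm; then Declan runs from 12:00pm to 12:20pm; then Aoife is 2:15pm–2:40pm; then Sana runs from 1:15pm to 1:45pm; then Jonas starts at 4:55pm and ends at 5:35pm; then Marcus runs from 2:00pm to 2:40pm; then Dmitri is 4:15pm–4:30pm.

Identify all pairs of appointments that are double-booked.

Aoife & Marcus, Hannah & Sana, Ingrid & Jonas

Sorted by start: Declan, Hannah, Sana, Marcus, Aoife, Omar, Dmitri, Jonas, Ingrid.
Hannah starts after Declan ends; Declan is clear from here.
Sana starts before Hannah ends → Hannah and Sana overlap.
Marcus starts after Hannah ends; Hannah is clear from here.
Marcus starts after Sana ends; Sana is clear from here.
Aoife starts before Marcus ends → Marcus and Aoife overlap.
Omar starts after Marcus ends; Marcus is clear from here.
Omar starts after Aoife ends; Aoife is clear from here.
Dmitri starts after Omar ends; Omar is clear from here.
Jonas starts after Dmitri ends; Dmitri is clear from here.
Ingrid starts before Jonas ends → Jonas and Ingrid overlap.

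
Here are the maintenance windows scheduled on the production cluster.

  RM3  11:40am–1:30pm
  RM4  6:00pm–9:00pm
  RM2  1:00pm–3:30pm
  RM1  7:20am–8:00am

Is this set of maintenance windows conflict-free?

No

Sorted by start: RM1, RM3, RM2, RM4.
RM3 starts after RM1 ends — done with RM1.
RM2 starts before RM3 ends → RM3 and RM2 overlap.
That's a conflict, so the schedule is not conflict-free.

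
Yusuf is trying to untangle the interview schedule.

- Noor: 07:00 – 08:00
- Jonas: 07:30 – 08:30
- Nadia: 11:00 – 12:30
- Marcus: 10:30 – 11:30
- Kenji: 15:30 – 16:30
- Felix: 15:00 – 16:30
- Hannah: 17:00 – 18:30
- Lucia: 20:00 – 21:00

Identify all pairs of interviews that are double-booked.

Sorted by start: Noor, Jonas, Marcus, Nadia, Felix, Kenji, Hannah, Lucia.
Jonas starts before Noor ends → Noor and Jonas overlap.
Marcus starts after Noor ends, so Noor has no further overlaps.
Marcus starts after Jonas ends, so Jonas has no further overlaps.
Nadia starts before Marcus ends → Marcus and Nadia overlap.
Felix starts after Marcus ends, so Marcus has no further overlaps.
Felix starts after Nadia ends, so Nadia has no further overlaps.
Kenji starts before Felix ends → Felix and Kenji overlap.
Hannah starts after Felix ends, so Felix has no further overlaps.
Hannah starts after Kenji ends, so Kenji has no further overlaps.
Lucia starts after Hannah ends.

Felix & Kenji, Jonas & Noor, Marcus & Nadia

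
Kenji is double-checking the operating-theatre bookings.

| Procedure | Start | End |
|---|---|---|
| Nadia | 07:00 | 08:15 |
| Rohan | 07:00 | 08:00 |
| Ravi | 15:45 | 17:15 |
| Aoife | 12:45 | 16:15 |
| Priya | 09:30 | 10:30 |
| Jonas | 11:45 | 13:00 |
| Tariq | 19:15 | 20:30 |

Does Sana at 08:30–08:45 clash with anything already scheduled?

No — it doesn't clash with anything

Nadia: ends 08:15 at or before Sana starts 08:30 → clear.
Rohan: ends 08:00 at or before Sana starts 08:30 → clear.
Priya: starts 09:30 at or after Sana ends 08:45 → clear.
Jonas: starts 11:45 at or after Sana ends 08:45 → clear.
Aoife: starts 12:45 at or after Sana ends 08:45 → clear.
Ravi: starts 15:45 at or after Sana ends 08:45 → clear.
Tariq: starts 19:15 at or after Sana ends 08:45 → clear.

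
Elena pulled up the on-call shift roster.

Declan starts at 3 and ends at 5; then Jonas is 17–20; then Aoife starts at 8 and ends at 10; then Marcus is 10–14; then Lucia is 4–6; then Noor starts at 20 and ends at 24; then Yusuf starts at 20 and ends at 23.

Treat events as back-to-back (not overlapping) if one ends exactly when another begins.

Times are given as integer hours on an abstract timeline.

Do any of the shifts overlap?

Sorted by start: Declan, Lucia, Aoife, Marcus, Jonas, Noor, Yusuf.
Lucia starts before Declan ends → Declan and Lucia overlap.
That's a conflict, so the schedule is not conflict-free.

Yes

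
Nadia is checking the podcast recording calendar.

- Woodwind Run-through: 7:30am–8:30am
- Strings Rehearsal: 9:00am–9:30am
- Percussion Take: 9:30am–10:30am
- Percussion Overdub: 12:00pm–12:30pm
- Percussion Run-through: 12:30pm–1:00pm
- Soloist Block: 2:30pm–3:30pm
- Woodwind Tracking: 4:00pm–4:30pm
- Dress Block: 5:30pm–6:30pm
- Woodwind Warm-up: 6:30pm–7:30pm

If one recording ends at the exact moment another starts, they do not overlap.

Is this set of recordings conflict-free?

Yes

Sorted by start: Woodwind Run-through, Strings Rehearsal, Percussion Take, Percussion Overdub, Percussion Run-through, Soloist Block, Woodwind Tracking, Dress Block, Woodwind Warm-up.
Strings Rehearsal starts after Woodwind Run-through ends, so Woodwind Run-through has no further overlaps.
Percussion Take starts exactly when Strings Rehearsal ends (back-to-back, no overlap), so Strings Rehearsal has no further overlaps.
Percussion Overdub starts after Percussion Take ends, so Percussion Take has no further overlaps.
Percussion Run-through starts exactly when Percussion Overdub ends (back-to-back, no overlap), so Percussion Overdub has no further overlaps.
Soloist Block starts after Percussion Run-through ends, so Percussion Run-through has no further overlaps.
Woodwind Tracking starts after Soloist Block ends, so Soloist Block has no further overlaps.
Dress Block starts after Woodwind Tracking ends, so Woodwind Tracking has no further overlaps.
Woodwind Warm-up starts exactly when Dress Block ends (back-to-back, no overlap).
Every pair is clear; the schedule has no overlaps.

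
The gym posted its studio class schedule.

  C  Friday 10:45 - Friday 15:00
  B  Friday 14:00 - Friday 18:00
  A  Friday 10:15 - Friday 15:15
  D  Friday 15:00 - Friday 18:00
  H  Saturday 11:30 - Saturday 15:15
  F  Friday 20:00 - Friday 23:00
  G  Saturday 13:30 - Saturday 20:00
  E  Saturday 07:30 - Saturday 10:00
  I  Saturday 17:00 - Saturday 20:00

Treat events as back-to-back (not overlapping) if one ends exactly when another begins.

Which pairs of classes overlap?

Sorted by start: A, C, B, D, F, E, H, G, I.
C starts before A ends → A and C overlap.
B starts before A ends → A and B overlap.
D starts before A ends → A and D overlap.
F starts after A ends, so A has no further overlaps.
B starts before C ends → C and B overlap.
D starts exactly when C ends (back-to-back, no overlap), so C has no further overlaps.
D starts before B ends → B and D overlap.
F starts after B ends, so B has no further overlaps.
F starts after D ends, so D has no further overlaps.
E starts after F ends, so F has no further overlaps.
H starts after E ends, so E has no further overlaps.
G starts before H ends → H and G overlap.
I starts after H ends.
I starts before G ends → G and I overlap.

A & B, A & C, A & D, B & C, B & D, G & H, G & I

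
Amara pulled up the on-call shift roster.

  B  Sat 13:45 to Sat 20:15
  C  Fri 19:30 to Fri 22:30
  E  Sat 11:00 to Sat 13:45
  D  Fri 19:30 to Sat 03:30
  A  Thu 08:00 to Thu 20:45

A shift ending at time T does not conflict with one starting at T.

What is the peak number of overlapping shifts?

2

Sort all start/end points and keep a running count:
Thu 08:00 start A → 1
Thu 20:45 end A → 0
Fri 19:30 start C → 1
Fri 19:30 start D → 2
Fri 22:30 end C → 1
Sat 03:30 end D → 0
Sat 11:00 start E → 1
Sat 13:45 end E → 0
Sat 13:45 start B → 1
Sat 20:15 end B → 0
Peak is 2, at Fri 19:30 (C, D).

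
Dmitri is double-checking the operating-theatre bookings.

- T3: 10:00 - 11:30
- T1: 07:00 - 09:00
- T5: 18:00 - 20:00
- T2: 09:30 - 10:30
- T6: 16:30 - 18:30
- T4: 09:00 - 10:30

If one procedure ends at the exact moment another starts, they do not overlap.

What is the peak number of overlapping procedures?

3

Walk through starts and ends in time order (an end at T is processed before a start at T):
07:00 start T1 → 1
09:00 end T1 → 0
09:00 start T4 → 1
09:30 start T2 → 2
10:00 start T3 → 3
10:30 end T2 → 2
10:30 end T4 → 1
11:30 end T3 → 0
16:30 start T6 → 1
18:00 start T5 → 2
18:30 end T6 → 1
20:00 end T5 → 0
Peak is 3, at 10:00 (T2, T3, T4).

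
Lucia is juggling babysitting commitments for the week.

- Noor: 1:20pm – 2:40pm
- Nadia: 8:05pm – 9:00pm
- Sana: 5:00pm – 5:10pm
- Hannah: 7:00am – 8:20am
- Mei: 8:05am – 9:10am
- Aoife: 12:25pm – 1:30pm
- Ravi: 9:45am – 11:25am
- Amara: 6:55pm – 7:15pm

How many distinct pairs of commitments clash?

Sorted by start: Hannah, Mei, Ravi, Aoife, Noor, Sana, Amara, Nadia.
Mei starts before Hannah ends → Hannah and Mei overlap.
Ravi starts after Hannah ends — done with Hannah.
Ravi starts after Mei ends — done with Mei.
Aoife starts after Ravi ends — done with Ravi.
Noor starts before Aoife ends → Aoife and Noor overlap.
Sana starts after Aoife ends — done with Aoife.
Sana starts after Noor ends — done with Noor.
Amara starts after Sana ends — done with Sana.
Nadia starts after Amara ends.
Overlapping pairs: Aoife & Noor, Hannah & Mei — 2 in total.

2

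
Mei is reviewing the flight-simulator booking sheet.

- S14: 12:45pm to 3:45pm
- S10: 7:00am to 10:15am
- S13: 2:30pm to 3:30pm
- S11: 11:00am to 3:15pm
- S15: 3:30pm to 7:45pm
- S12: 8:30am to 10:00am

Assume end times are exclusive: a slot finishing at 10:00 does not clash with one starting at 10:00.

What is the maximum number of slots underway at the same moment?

3

Walk through starts and ends in time order (an end at T is processed before a start at T):
7:00am start S10 → 1
8:30am start S12 → 2
10:00am end S12 → 1
10:15am end S10 → 0
11:00am start S11 → 1
12:45pm start S14 → 2
2:30pm start S13 → 3
3:15pm end S11 → 2
3:30pm end S13 → 1
3:30pm start S15 → 2
3:45pm end S14 → 1
7:45pm end S15 → 0
Peak is 3, at 2:30pm (S11, S13, S14).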